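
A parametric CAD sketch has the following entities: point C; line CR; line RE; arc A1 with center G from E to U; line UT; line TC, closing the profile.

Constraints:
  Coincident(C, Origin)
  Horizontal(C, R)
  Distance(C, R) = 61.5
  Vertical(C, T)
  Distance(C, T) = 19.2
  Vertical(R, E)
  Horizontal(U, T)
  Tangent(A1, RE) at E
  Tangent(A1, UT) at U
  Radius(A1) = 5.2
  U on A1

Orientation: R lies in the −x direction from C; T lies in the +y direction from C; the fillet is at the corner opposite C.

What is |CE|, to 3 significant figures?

63.1

C is at the origin; C and R share the same y with |CR| = 61.5 and R on the −x side, so R = (-61.5, 0.00). CT is vertical with |CT| = 19.2 and T on the +y side, so T = (0.00, 19.2). The virtual corner opposite C is at (-61.5, 19.2). Tangency of A1 to RE means the radius GE is perpendicular to RE and tangency of A1 to UT means the radius GU is perpendicular to UT, with radius 5.2, so the center G sits 5.2 in from both sides at G = (-56.3, 14.0). That places the tangent points at E = (-61.5, 14.0) on RE and U = (-56.3, 19.2) on UT. Then |CE| = |E − C| = 63.1.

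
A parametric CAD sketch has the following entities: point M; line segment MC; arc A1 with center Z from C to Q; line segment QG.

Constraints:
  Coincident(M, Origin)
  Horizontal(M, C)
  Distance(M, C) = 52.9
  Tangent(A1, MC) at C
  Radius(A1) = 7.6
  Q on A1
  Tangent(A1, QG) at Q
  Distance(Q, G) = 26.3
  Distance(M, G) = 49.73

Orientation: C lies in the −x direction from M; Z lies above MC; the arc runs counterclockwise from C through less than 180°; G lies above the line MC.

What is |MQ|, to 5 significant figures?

45.903

M is at the origin; MC is horizontal with |MC| = 52.9 and C on the −x side, so C = (-52.900, 0.0000). A1 meets MC tangentially, so ZC is at right angles to MC, so Z = C + (0, 7.6) = (-52.900, 7.6000). Since ZQ ⟂ QG (tangency), |ZG| = √(7.6² + 26.3²) = 27.376 regardless of where Q sits on A1. So G lies on both circle(M, 49.73) and circle(Z, 27.376); the above-MC intersection is G = (-38.822, 31.079). Q is the foot of the tangent from G: Q = (-45.553, 5.6550).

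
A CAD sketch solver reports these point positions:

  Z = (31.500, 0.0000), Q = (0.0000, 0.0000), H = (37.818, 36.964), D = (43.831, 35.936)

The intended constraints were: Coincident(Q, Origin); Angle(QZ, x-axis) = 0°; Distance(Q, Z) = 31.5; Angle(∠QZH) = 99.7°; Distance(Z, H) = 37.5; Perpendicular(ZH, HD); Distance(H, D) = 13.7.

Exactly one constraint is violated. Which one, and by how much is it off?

Distance(H, D) = 13.7 — off by 7.60.

Q = (0.00, 0.00) ✓; QZ at 0.000° ✓; |QZ| = 31.50 ✓; ∠QZH = 99.70° ✓; |ZH| = 37.50 ✓; ∠(ZH, HD) = 90.00° ✓; |HD| = 6.100 ✗.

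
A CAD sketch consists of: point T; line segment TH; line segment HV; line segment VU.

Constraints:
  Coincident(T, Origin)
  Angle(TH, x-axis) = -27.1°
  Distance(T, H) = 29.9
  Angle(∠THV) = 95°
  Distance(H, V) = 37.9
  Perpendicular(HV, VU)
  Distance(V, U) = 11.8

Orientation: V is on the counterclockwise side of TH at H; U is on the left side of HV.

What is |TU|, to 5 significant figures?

44.320

∠THV = 95.0°, so HV runs at -27.1° + (180° − 95.0°) = 57.900° from the x-axis; with |HV| = 37.9, V = H + 37.9·(cos 57.900°, sin 57.900°) = (46.757, 18.485). HV is perpendicular to VU; with |VU| = 11.8 on the left of HV, U = V + 11.8·(-0.84712, 0.53140) = (36.761, 24.756). Then |TU| = |U − T| = 44.320.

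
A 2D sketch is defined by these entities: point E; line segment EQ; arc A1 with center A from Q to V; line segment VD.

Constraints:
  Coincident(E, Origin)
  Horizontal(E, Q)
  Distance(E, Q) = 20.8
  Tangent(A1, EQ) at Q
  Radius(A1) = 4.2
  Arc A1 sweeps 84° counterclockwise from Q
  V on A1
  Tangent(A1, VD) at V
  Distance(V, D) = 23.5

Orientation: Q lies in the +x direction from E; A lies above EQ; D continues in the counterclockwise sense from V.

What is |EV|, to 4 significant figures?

25.26

E is at the origin; E and Q share the same y with |EQ| = 20.8 and Q on the +x side, so Q = (20.80, 0.000). Since A1 is tangent to EQ there, AQ ⟂ EQ, so A = Q + (0, 4.2) = (20.80, 4.200). On A1, Q sits at bearing -90° from A; an 84° counterclockwise sweep puts V at bearing -6°, so V = A + 4.2·(cos -6°, sin -6°) = (24.98, 3.761). Then |EV| = |V − E| = 25.26.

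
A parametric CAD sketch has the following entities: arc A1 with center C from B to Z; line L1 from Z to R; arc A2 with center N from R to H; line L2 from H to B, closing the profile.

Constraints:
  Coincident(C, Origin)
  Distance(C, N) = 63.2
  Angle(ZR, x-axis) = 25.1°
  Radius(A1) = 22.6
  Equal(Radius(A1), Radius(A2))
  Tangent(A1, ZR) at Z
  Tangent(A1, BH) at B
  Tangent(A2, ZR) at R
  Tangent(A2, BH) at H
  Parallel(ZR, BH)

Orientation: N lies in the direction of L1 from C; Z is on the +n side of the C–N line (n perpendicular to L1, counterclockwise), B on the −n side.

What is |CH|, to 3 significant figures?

67.1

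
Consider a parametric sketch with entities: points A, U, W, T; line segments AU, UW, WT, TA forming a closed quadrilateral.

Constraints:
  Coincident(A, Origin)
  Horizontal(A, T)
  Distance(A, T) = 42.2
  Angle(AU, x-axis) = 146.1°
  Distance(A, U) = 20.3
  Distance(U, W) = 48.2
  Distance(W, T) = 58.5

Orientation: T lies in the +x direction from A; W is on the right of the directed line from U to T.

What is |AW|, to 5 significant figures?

35.546

A is at the origin; A and T share the same y with |AT| = 42.2 and T in +x, so T = (42.2, 0). AU runs at 146.1° with |AU| = 20.3, so U = (-16.849, 11.322). W is determined by |UW| = 48.2 and |WT| = 58.5 together: it lies at the intersection of circle(U, 48.2) and circle(T, 58.5). With |UT| = 60.125, the foot of the radical line on UT is 20.923 from U and the perpendicular offset is √(48.2² − 20.923²) = 43.422. Taking the right-of-UT solution: W = (-4.4774, -35.263).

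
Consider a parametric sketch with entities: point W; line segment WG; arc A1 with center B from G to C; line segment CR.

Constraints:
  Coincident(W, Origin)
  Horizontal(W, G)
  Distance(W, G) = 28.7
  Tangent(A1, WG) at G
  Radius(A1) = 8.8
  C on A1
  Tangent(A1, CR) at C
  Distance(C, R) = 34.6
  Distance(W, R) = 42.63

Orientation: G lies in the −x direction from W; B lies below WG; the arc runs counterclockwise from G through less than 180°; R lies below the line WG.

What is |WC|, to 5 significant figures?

38.231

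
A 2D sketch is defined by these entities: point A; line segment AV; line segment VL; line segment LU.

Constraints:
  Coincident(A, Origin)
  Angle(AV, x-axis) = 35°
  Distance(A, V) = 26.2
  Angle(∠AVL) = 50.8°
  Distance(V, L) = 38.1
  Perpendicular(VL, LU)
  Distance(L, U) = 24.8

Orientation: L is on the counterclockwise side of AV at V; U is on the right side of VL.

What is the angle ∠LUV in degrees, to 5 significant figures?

56.939°

∠AVL = 50.8°, so VL runs at 35.0° + (180° − 50.8°) = 164.20° from the x-axis; with |VL| = 38.1, L = V + 38.1·(cos 164.20°, sin 164.20°) = (-15.199, 25.402). VL is perpendicular to LU; with |LU| = 24.8 on the right of VL, U = L + 24.8·(0.27228, 0.96222) = (-8.4462, 49.265). Then cos ∠LUV = UL·UV / (|UL||UV|), giving 56.939°.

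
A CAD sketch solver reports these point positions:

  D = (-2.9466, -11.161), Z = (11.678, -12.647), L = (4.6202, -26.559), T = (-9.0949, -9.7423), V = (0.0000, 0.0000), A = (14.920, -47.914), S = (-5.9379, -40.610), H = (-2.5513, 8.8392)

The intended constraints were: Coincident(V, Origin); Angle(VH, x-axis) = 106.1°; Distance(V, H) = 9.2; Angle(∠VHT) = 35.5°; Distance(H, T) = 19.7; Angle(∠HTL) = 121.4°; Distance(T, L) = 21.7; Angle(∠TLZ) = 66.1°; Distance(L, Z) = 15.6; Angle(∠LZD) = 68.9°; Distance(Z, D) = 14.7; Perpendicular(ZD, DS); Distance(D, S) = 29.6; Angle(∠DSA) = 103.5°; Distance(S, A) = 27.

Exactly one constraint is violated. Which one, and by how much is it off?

Distance(S, A) = 27 — off by 4.90.

V = (0.00, 0.00) ✓; VH at 106.1° ✓; |VH| = 9.200 ✓; ∠VHT = 35.50° ✓; |HT| = 19.70 ✓; ∠HTL = 121.4° ✓; |TL| = 21.70 ✓; ∠TLZ = 66.10° ✓; |LZ| = 15.60 ✓; ∠LZD = 68.90° ✓; |ZD| = 14.70 ✓; ∠(ZD, DS) = 90.00° ✓; |DS| = 29.60 ✓; ∠DSA = 103.5° ✓; |SA| = 22.10 ✗.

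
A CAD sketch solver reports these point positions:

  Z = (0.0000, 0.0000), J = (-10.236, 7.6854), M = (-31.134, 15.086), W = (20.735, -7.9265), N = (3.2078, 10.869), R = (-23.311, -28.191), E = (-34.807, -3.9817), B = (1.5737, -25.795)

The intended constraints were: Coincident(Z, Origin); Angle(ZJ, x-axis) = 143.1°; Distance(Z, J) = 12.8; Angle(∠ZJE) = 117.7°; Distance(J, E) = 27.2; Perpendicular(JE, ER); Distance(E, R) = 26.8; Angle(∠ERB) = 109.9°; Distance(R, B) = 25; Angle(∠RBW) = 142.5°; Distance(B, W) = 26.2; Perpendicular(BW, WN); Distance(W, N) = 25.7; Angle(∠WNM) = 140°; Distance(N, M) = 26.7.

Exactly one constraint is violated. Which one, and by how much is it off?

Distance(N, M) = 26.7 — off by 7.90.

Z = (0.00, 0.00) ✓; ZJ at 143.1° ✓; |ZJ| = 12.80 ✓; ∠ZJE = 117.7° ✓; |JE| = 27.20 ✓; ∠(JE, ER) = 90.00° ✓; |ER| = 26.80 ✓; ∠ERB = 109.9° ✓; |RB| = 25.00 ✓; ∠RBW = 142.5° ✓; |BW| = 26.20 ✓; ∠(BW, WN) = 90.00° ✓; |WN| = 25.70 ✓; ∠WNM = 140.0° ✓; |NM| = 34.60 ✗.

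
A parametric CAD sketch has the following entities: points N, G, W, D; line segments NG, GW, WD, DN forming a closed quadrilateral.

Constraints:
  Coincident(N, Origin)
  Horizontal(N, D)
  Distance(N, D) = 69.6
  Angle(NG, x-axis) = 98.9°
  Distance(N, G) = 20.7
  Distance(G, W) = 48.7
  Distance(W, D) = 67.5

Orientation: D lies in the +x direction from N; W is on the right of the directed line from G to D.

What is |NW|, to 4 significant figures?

28.09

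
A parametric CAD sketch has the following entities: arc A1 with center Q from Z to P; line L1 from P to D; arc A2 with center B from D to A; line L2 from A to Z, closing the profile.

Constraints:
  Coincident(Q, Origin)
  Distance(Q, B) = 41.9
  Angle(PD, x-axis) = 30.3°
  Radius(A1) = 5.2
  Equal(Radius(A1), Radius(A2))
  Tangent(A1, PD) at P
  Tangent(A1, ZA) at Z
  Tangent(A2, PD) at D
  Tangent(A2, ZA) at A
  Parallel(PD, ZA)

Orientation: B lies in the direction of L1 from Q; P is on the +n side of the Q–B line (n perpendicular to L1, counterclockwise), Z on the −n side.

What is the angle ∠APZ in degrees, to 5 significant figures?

76.060°

The slot axis is L1's direction at 30.3°, so u = (cos 30.3°, sin 30.3°) = (0.86340, 0.50453) and n = (−sin 30.3°, cos 30.3°) = (-0.50453, 0.86340). Q is at the origin and B lies 41.9 along u from Q, so B = 41.9·u = (36.176, 21.140). Tangency of A1 to both parallel lines with radius 5.2 puts P and Z at Q ± 5.2·n: P = (-2.6235, 4.4897), Z = (2.6235, -4.4897). Equal radii place D and A the same way about B: D = B + 5.2·n = (33.553, 25.629), A = B − 5.2·n = (38.800, 16.650). Then cos ∠APZ = PA·PZ / (|PA||PZ|), giving 76.060°.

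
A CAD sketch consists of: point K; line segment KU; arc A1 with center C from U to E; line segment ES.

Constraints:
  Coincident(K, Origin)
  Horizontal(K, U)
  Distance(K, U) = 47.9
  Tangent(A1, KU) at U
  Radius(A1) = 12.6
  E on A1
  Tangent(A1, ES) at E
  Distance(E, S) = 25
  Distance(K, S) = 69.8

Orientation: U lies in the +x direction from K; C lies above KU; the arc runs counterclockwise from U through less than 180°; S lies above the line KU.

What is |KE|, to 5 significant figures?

61.995

K is at the origin; KU is horizontal with |KU| = 47.9 and U on the +x side, so U = (47.900, 0.0000). The tangent condition forces CU to be normal to KU, so C = U + (0, 12.6) = (47.900, 12.600). Since CE ⟂ ES (tangency), |CS| = √(12.6² + 25.0²) = 27.996 regardless of where E sits on A1. So S lies on both circle(K, 69.8) and circle(C, 27.996); the above-KU intersection is S = (58.111, 38.667). E is the foot of the tangent from S: E = (60.445, 13.776).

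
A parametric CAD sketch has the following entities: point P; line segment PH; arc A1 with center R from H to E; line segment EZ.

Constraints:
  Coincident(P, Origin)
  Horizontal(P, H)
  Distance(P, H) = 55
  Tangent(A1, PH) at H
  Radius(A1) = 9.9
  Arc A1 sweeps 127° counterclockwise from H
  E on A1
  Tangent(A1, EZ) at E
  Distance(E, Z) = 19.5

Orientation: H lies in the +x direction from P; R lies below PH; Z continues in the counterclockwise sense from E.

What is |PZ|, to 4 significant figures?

66.70

P is at the origin; PH is horizontal with |PH| = 55.0 and H on the +x side, so H = (55.00, 0.000). Tangency of A1 to PH means the radius RH is perpendicular to PH, so R = H + (0, -9.9) = (55.00, -9.900). On A1, H sits at bearing 90° from R; a 127° counterclockwise sweep puts E at bearing 217°, so E = R + 9.9·(cos 217°, sin 217°) = (47.09, -15.86). Tangency of A1 to EZ means the radius RE is perpendicular to EZ, so EZ runs along (−sin 217°, cos 217°); with |EZ| = 19.5, Z = (58.83, -31.43). Then |PZ| = |Z − P| = 66.70.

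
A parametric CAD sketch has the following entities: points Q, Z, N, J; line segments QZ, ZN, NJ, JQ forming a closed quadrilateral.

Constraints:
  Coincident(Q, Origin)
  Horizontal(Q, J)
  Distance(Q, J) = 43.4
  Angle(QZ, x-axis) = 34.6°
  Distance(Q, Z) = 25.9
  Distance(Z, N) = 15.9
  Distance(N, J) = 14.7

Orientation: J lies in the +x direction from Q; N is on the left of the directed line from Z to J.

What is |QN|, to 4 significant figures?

39.47

Checks: |ZN| = 15.90 ✓; |NJ| = 14.70 ✓.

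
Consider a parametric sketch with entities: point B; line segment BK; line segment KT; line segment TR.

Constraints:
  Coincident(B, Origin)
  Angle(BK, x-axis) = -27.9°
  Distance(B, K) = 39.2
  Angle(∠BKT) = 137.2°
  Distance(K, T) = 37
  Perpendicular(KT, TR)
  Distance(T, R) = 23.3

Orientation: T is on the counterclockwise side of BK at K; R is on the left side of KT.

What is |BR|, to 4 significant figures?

65.85

∠BKT = 137.2°, so KT runs at -27.9° + (180° − 137.2°) = 14.90° from the x-axis; with |KT| = 37.0, T = K + 37.0·(cos 14.90°, sin 14.90°) = (70.40, -8.829). KT ⟂ TR; with |TR| = 23.3 on the left of KT, R = T + 23.3·(-0.2571, 0.9664) = (64.41, 13.69). Then |BR| = |R − B| = 65.85.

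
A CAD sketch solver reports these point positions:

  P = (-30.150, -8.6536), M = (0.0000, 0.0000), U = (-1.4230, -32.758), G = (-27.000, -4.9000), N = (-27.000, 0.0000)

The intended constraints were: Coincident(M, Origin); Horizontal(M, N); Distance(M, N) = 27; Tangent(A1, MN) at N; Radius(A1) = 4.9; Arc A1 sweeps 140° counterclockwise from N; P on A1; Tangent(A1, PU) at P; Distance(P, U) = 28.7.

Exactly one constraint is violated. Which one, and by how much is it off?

Distance(P, U) = 28.7 — off by 8.80.

M = (0.00, 0.00) ✓; M.y = 0.00, N.y = 0.00 ✓; |MN| = 27.00 ✓; ∠(GN, NM) = 90.00° ✓; |GN| = 4.900 ✓; bearing(G→P) − bearing(G→N) = 140.0° ✓; |GP| = 4.900 ✓; ∠(GP, PU) = 90.00° ✓; |PU| = 37.50 ✗.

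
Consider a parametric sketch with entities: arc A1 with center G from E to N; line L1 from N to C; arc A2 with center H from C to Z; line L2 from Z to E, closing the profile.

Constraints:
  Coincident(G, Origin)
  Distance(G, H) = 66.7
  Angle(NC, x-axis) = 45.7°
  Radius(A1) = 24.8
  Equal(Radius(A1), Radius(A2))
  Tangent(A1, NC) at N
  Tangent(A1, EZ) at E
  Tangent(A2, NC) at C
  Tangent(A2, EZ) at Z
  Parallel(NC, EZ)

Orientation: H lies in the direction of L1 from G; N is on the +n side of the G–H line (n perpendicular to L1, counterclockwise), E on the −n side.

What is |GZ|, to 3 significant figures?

71.2

The slot axis is L1's direction at 45.7°, so u = (cos 45.7°, sin 45.7°) = (0.698, 0.716) and n = (−sin 45.7°, cos 45.7°) = (-0.716, 0.698). G is at the origin and H lies 66.7 along u from G, so H = 66.7·u = (46.6, 47.7). Tangency of A1 to both parallel lines with radius 24.8 puts N and E at G ± 24.8·n: N = (-17.7, 17.3), E = (17.7, -17.3). Equal radii place C and Z the same way about H: C = H + 24.8·n = (28.8, 65.1), Z = H − 24.8·n = (64.3, 30.4). Then |GZ| = |Z − G| = 71.2.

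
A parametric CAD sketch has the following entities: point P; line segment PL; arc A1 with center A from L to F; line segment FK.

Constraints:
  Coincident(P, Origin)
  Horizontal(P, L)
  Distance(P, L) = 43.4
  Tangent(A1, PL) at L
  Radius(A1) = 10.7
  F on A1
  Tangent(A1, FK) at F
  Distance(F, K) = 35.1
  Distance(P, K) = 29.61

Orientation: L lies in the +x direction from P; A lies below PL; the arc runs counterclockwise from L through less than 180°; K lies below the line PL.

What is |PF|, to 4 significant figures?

36.05

Checks: |AF| = 10.70 ✓; ∠(AF, FK) = 90.00° ✓; |FK| = 35.10 ✓; |PK| = 29.61 ✓.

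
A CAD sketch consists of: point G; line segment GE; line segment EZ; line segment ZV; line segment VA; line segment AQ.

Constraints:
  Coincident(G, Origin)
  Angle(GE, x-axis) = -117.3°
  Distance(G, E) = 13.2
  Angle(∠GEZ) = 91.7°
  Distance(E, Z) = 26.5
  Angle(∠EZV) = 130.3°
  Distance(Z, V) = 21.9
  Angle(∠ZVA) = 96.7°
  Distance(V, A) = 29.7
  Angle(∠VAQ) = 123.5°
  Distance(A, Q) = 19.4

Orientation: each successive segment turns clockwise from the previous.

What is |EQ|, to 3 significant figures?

35.2

G is at the origin; GE runs at -117.3° with length 13.2, so E = (-6.05, -11.7). ∠GEZ = 91.7° gives EZ at 154° from the x-axis; with |EZ| = 26.5, Z = (-30.0, -0.279). ∠EZV = 130.3° gives ZV at 105° from the x-axis; with |ZV| = 21.9, V = (-35.5, 20.9). ∠ZVA = 96.7° gives VA at 21.4° from the x-axis; with |VA| = 29.7, A = (-7.86, 31.7). ∠VAQ = 123.5° gives AQ at -35.1° from the x-axis; with |AQ| = 19.4, Q = (8.01, 20.6). Then |EQ| = |Q − E| = 35.2.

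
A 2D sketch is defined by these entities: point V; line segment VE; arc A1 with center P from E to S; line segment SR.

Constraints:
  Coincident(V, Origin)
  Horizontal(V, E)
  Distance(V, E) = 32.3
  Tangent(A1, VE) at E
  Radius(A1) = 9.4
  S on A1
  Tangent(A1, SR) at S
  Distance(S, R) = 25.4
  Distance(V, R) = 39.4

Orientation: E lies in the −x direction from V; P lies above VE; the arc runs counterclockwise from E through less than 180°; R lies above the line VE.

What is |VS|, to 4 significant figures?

24.45

Checks: |PE| = 9.400 ✓; |PS| = 9.400 ✓; ∠(PS, SR) = 90.00° ✓; |SR| = 25.40 ✓; |VR| = 39.40 ✓.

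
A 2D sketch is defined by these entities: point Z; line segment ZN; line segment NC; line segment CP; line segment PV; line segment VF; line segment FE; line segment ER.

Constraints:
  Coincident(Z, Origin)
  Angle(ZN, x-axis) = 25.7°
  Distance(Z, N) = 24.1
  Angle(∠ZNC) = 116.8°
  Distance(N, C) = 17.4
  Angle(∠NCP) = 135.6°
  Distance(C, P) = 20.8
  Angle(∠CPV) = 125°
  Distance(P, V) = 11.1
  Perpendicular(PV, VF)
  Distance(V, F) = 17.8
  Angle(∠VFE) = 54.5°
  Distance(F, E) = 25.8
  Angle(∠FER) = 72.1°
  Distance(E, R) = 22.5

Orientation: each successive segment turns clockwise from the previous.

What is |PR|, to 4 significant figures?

13.37

Z is at the origin; ZN runs at 25.7° with length 24.1, so N = (21.72, 10.45). ∠ZNC = 116.8° gives NC at -37.50° from the x-axis; with |NC| = 17.4, C = (35.52, -0.1413). ∠NCP = 135.6° gives CP at -81.90° from the x-axis; with |CP| = 20.8, P = (38.45, -20.73). ∠CPV = 125.0° gives PV at -136.9° from the x-axis; with |PV| = 11.1, V = (30.35, -28.32). PV is perpendicular to VF, so VF runs at 133.1°; with |VF| = 17.8, F = (18.18, -15.32). ∠VFE = 54.5° gives FE at 7.600° from the x-axis; with |FE| = 25.8, E = (43.76, -11.91). ∠FER = 72.1° gives ER at -100.3° from the x-axis; with |ER| = 22.5, R = (39.73, -34.05). Then |PR| = |R − P| = 13.37.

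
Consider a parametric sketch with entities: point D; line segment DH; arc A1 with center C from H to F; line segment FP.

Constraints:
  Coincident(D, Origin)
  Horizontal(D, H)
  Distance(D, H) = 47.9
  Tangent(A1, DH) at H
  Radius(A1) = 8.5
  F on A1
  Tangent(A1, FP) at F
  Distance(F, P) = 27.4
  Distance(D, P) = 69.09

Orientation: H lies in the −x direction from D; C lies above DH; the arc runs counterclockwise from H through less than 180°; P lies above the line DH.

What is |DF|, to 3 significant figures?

43.9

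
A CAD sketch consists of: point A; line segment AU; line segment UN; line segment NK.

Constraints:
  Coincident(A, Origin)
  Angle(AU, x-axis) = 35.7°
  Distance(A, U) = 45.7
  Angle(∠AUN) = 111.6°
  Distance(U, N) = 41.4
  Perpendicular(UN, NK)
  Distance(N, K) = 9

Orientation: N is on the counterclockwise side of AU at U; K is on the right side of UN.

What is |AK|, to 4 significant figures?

77.73

A is at the origin; AU runs at 35.7° with length 45.7, so U = 45.7·(cos 35.7°, sin 35.7°) = (37.11, 26.67). ∠AUN = 111.6°, so UN runs at 35.7° + (180° − 111.6°) = 104.1° from the x-axis; with |UN| = 41.4, N = U + 41.4·(cos 104.1°, sin 104.1°) = (27.03, 66.82). UN ⟂ NK; with |NK| = 9.0 on the right of UN, K = N + 9.0·(0.9699, 0.2436) = (35.76, 69.01). Then |AK| = |K − A| = 77.73.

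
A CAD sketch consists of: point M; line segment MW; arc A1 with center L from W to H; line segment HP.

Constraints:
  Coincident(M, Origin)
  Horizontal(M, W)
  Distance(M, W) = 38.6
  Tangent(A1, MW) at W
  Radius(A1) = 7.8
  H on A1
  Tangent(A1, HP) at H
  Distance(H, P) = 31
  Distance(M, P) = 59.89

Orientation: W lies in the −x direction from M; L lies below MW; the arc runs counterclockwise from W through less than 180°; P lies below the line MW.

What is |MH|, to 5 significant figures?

47.088

Checks: M.y = 0.00, W.y = 0.00 ✓; |LH| = 7.800 ✓; ∠(LH, HP) = 90.00° ✓; |HP| = 31.00 ✓; |MP| = 59.89 ✓.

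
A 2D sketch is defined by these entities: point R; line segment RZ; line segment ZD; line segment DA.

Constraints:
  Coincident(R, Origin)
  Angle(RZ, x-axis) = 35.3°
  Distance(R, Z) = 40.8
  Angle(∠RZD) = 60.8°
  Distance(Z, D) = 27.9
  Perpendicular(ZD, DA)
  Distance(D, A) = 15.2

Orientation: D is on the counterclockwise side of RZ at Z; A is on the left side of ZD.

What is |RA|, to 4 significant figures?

21.93

R is at the origin; RZ runs at 35.3° with length 40.8, so Z = 40.8·(cos 35.3°, sin 35.3°) = (33.30, 23.58). ∠RZD = 60.8°, so ZD runs at 35.3° + (180° − 60.8°) = 154.5° from the x-axis; with |ZD| = 27.9, D = Z + 27.9·(cos 154.5°, sin 154.5°) = (8.116, 35.59). The perpendicularity gives DA at right angles to ZD; with |DA| = 15.2 on the left of ZD, A = D + 15.2·(-0.4305, -0.9026) = (1.573, 21.87). Then |RA| = |A − R| = 21.93.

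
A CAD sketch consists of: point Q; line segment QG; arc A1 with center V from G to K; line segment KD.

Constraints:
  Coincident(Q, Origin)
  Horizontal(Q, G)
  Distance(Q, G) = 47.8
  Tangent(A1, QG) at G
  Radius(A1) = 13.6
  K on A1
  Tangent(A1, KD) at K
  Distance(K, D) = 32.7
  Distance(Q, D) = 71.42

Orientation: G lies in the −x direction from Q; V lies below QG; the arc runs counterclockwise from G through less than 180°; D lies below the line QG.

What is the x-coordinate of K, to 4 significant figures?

-60.91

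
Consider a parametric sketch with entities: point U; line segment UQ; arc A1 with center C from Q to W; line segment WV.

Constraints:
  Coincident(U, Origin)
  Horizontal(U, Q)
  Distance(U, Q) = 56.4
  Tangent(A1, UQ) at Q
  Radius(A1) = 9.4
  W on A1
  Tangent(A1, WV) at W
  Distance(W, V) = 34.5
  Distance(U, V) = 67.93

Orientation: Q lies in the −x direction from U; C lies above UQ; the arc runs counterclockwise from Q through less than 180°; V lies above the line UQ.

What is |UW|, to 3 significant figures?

48.2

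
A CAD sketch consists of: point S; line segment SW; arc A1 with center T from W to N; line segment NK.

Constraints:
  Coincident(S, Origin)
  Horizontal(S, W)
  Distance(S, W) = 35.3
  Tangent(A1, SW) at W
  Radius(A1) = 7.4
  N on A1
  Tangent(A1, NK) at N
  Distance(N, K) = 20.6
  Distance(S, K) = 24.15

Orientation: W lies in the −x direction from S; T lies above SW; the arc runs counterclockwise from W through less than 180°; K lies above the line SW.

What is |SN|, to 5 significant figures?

29.852

S is at the origin; SW is horizontal with |SW| = 35.3 and W on the −x side, so W = (-35.300, 0.0000). Tangency of A1 to SW means the radius TW is perpendicular to SW, so T = W + (0, 7.4) = (-35.300, 7.4000). Since TN ⟂ NK (tangency), |TK| = √(7.4² + 20.6²) = 21.889 regardless of where N sits on A1. So K lies on both circle(S, 24.15) and circle(T, 21.889); the above-SW intersection is K = (-16.133, 17.971). N is the foot of the tangent from K: N = (-29.746, 2.5098).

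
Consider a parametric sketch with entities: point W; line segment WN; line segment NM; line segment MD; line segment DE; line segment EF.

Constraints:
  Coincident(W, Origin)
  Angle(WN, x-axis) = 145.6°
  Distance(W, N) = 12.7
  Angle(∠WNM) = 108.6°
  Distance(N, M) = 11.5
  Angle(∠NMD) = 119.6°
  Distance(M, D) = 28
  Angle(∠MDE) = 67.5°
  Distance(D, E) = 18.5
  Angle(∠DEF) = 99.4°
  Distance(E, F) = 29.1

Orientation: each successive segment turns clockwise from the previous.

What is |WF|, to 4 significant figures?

13.59

W is at the origin; WN runs at 145.6° with length 12.7, so N = (-10.48, 7.175). ∠WNM = 108.6° gives NM at 74.20° from the x-axis; with |NM| = 11.5, M = (-7.348, 18.24). ∠NMD = 119.6° gives MD at 13.80° from the x-axis; with |MD| = 28.0, D = (19.84, 24.92). ∠MDE = 67.5° gives DE at -98.70° from the x-axis; with |DE| = 18.5, E = (17.05, 6.632). ∠DEF = 99.4° gives EF at -179.3° from the x-axis; with |EF| = 29.1, F = (-12.05, 6.277). Then |WF| = |F − W| = 13.59.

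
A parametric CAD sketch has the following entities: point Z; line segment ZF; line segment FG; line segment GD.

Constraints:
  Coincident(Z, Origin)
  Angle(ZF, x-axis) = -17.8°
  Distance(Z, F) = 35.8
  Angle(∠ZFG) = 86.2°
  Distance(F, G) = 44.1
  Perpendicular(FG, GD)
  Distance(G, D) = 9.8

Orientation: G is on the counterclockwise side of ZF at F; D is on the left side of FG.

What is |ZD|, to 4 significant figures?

49.12

∠ZFG = 86.2°, so FG runs at -17.8° + (180° − 86.2°) = 76.00° from the x-axis; with |FG| = 44.1, G = F + 44.1·(cos 76.00°, sin 76.00°) = (44.75, 31.85). The perpendicularity gives GD at right angles to FG; with |GD| = 9.8 on the left of FG, D = G + 9.8·(-0.9703, 0.2419) = (35.25, 34.22). Then |ZD| = |D − Z| = 49.12.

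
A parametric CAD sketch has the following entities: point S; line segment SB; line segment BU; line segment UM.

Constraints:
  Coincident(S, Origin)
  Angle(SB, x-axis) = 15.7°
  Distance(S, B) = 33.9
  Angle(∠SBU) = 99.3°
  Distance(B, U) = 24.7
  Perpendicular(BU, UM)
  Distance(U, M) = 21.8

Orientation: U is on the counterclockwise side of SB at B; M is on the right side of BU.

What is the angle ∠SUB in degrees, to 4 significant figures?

47.95°

S is at the origin; SB runs at 15.7° with length 33.9, so B = 33.9·(cos 15.7°, sin 15.7°) = (32.64, 9.173). ∠SBU = 99.3°, so BU runs at 15.7° + (180° − 99.3°) = 96.40° from the x-axis; with |BU| = 24.7, U = B + 24.7·(cos 96.40°, sin 96.40°) = (29.88, 33.72). Then cos ∠SUB = US·UB / (|US||UB|), giving 47.95°.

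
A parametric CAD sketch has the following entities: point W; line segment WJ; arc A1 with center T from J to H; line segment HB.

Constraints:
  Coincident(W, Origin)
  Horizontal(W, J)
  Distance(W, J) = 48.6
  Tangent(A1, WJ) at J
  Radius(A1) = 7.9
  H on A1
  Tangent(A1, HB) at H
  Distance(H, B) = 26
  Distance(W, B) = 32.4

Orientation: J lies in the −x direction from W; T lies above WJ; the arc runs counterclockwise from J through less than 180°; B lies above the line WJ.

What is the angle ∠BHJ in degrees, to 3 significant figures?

157°

W is at the origin; WJ is horizontal with |WJ| = 48.6 and J on the −x side, so J = (-48.6, 0.00). Since A1 is tangent to WJ there, TJ ⟂ WJ, so T = J + (0, 7.9) = (-48.6, 7.90). Since TH ⟂ HB (tangency), |TB| = √(7.9² + 26.0²) = 27.2 regardless of where H sits on A1. So B lies on both circle(W, 32.4) and circle(T, 27.2); the above-WJ intersection is B = (-24.7, 20.9). H is the foot of the tangent from B: H = (-43.0, 2.36).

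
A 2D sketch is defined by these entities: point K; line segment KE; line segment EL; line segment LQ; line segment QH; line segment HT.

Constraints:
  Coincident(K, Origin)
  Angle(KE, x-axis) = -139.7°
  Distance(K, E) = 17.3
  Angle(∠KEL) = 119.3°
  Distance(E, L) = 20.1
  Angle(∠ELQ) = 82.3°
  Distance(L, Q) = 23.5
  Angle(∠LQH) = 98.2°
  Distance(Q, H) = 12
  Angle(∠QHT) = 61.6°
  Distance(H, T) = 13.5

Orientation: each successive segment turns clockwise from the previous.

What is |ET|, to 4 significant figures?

16.07

K is at the origin; KE runs at -139.7° with length 17.3, so E = (-13.19, -11.19). ∠KEL = 119.3° gives EL at 159.6° from the x-axis; with |EL| = 20.1, L = (-32.03, -4.183). ∠ELQ = 82.3° gives LQ at 61.90° from the x-axis; with |LQ| = 23.5, Q = (-20.96, 16.55). ∠LQH = 98.2° gives QH at -19.90° from the x-axis; with |QH| = 12.0, H = (-9.681, 12.46). ∠QHT = 61.6° gives HT at -138.3° from the x-axis; with |HT| = 13.5, T = (-19.76, 3.482). Then |ET| = |T − E| = 16.07.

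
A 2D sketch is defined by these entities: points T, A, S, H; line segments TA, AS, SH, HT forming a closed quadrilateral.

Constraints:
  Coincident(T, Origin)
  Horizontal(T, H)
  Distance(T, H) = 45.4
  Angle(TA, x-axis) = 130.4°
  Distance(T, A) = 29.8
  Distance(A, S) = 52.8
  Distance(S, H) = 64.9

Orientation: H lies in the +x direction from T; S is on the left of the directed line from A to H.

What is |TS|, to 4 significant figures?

62.13

Checks: |AS| = 52.80 ✓; |SH| = 64.90 ✓.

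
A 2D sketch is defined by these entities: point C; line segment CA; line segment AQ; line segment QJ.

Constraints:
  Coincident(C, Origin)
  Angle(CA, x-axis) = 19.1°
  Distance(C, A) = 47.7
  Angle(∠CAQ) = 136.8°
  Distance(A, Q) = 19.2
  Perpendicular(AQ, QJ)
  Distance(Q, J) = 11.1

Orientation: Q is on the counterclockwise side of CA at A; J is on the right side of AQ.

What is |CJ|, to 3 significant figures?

69.5

C is at the origin; CA runs at 19.1° with length 47.7, so A = 47.7·(cos 19.1°, sin 19.1°) = (45.1, 15.6). ∠CAQ = 136.8°, so AQ runs at 19.1° + (180° − 136.8°) = 62.3° from the x-axis; with |AQ| = 19.2, Q = A + 19.2·(cos 62.3°, sin 62.3°) = (54.0, 32.6). The perpendicularity gives QJ at right angles to AQ; with |QJ| = 11.1 on the right of AQ, J = Q + 11.1·(0.885, -0.465) = (63.8, 27.4). Then |CJ| = |J − C| = 69.5.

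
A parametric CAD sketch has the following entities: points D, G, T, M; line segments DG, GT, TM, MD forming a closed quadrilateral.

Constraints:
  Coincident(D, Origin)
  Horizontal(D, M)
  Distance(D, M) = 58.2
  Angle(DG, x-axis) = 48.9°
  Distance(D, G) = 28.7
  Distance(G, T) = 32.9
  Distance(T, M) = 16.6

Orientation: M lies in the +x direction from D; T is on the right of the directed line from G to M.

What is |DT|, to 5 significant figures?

41.775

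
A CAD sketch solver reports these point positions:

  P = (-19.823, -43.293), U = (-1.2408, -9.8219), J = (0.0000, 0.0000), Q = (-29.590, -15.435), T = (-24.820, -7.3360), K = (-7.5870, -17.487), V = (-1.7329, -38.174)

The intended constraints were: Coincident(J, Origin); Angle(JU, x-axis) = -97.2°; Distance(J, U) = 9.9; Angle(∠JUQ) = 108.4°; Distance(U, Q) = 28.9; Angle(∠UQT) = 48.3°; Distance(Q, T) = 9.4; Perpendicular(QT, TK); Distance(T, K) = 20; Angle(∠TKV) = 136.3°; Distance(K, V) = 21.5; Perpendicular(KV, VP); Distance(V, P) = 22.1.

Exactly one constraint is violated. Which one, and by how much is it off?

Distance(V, P) = 22.1 — off by 3.30.

J = (0.00, 0.00) ✓; JU at -97.20° ✓; |JU| = 9.900 ✓; ∠JUQ = 108.4° ✓; |UQ| = 28.90 ✓; ∠UQT = 48.30° ✓; |QT| = 9.399 ✓; ∠(QT, TK) = 90.00° ✓; |TK| = 20.00 ✓; ∠TKV = 136.3° ✓; |KV| = 21.50 ✓; ∠(KV, VP) = 90.00° ✓; |VP| = 18.80 ✗.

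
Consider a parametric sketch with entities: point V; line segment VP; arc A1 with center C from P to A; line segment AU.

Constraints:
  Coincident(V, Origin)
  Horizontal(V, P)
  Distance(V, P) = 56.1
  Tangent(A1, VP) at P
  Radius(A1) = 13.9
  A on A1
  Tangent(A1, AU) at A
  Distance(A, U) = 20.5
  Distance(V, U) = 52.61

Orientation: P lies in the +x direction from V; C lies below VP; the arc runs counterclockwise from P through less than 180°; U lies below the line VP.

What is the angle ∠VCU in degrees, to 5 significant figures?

65.527°

V is at the origin; V and P share the same y with |VP| = 56.1 and P on the +x side, so P = (56.100, 0.0000). A1 meets VP tangentially, so CP is at right angles to VP, so C = P + (0, -13.9) = (56.100, -13.900). Since CA ⟂ AU (tangency), |CU| = √(13.9² + 20.5²) = 24.768 regardless of where A sits on A1. So U lies on both circle(V, 52.61) and circle(C, 24.768); the below-VP intersection is U = (40.719, -33.313). A is the foot of the tangent from U: A = (42.238, -12.870).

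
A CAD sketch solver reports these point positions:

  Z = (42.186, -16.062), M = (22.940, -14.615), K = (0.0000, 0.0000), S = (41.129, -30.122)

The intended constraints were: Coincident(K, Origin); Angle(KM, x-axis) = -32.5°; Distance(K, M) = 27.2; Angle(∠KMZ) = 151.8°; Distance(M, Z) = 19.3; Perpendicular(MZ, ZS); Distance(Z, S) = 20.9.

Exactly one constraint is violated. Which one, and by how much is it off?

Distance(Z, S) = 20.9 — off by 6.80.

K = (0.00, 0.00) ✓; KM at -32.50° ✓; |KM| = 27.20 ✓; ∠KMZ = 151.8° ✓; |MZ| = 19.30 ✓; ∠(MZ, ZS) = 90.00° ✓; |ZS| = 14.10 ✗.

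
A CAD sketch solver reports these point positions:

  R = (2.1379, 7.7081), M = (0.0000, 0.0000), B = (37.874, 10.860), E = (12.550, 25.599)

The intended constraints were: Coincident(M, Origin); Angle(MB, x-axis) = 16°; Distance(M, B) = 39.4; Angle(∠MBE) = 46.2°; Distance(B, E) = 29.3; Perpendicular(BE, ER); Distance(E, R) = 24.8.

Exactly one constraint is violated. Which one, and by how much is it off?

Distance(E, R) = 24.8 — off by 4.10.

M = (0.00, 0.00) ✓; MB at 16.00° ✓; |MB| = 39.40 ✓; ∠MBE = 46.20° ✓; |BE| = 29.30 ✓; ∠(BE, ER) = 90.00° ✓; |ER| = 20.70 ✗.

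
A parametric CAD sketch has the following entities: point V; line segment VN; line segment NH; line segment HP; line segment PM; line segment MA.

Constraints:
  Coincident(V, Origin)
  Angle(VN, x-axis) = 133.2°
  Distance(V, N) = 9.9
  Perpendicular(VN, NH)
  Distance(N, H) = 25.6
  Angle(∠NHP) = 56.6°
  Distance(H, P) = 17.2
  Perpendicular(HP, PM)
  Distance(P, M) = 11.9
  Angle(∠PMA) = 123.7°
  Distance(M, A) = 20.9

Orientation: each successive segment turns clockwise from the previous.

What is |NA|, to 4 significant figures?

14.44

V is at the origin; VN runs at 133.2° with length 9.9, so N = (-6.777, 7.217). VN is perpendicular to NH, so NH runs at 43.20°; with |NH| = 25.6, H = (11.88, 24.74). ∠NHP = 56.6° gives HP at -80.20° from the x-axis; with |HP| = 17.2, P = (14.81, 7.792). HP ⟂ PM, so PM runs at -170.2°; with |PM| = 11.9, M = (3.086, 5.767). ∠PMA = 123.7° gives MA at 133.5° from the x-axis; with |MA| = 20.9, A = (-11.30, 20.93). Then |NA| = |A − N| = 14.44.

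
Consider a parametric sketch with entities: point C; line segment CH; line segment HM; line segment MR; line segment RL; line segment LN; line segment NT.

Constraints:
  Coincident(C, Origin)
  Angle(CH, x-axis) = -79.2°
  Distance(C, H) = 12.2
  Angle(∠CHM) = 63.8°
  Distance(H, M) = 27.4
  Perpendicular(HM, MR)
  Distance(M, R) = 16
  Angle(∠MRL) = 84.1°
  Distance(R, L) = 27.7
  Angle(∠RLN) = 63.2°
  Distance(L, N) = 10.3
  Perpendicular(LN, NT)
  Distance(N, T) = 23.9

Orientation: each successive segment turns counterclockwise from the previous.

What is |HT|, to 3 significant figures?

30.9

C is at the origin; CH runs at -79.2° with length 12.2, so H = (2.29, -12.0). ∠CHM = 63.8° gives HM at 37.0° from the x-axis; with |HM| = 27.4, M = (24.2, 4.51). HM ⟂ MR, so MR runs at 127°; with |MR| = 16.0, R = (14.5, 17.3). ∠MRL = 84.1° gives RL at -137° from the x-axis; with |RL| = 27.7, L = (-5.75, -1.57). ∠RLN = 63.2° gives LN at -20.3° from the x-axis; with |LN| = 10.3, N = (3.91, -5.15). The perpendicularity gives NT at right angles to LN, so NT runs at 69.7°; with |NT| = 23.9, T = (12.2, 17.3). Then |HT| = |T − H| = 30.9.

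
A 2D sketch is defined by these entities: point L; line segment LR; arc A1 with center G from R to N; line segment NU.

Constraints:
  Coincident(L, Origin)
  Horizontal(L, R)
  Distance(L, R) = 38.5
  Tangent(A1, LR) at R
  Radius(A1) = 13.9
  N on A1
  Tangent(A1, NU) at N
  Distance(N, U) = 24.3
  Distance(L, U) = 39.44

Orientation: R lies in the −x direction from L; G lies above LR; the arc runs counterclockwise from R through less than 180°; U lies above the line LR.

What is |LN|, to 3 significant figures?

27.2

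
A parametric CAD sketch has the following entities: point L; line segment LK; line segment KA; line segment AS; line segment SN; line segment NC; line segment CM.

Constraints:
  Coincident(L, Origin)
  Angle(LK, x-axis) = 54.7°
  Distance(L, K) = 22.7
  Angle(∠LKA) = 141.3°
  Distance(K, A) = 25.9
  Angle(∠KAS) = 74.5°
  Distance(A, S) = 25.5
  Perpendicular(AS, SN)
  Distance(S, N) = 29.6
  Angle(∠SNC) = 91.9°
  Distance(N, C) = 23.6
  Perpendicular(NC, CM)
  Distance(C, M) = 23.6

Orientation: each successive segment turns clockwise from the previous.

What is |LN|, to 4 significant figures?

8.638

L is at the origin; LK runs at 54.7° with length 22.7, so K = (13.12, 18.53). ∠LKA = 141.3° gives KA at 16.00° from the x-axis; with |KA| = 25.9, A = (38.01, 25.67). ∠KAS = 74.5° gives AS at -89.50° from the x-axis; with |AS| = 25.5, S = (38.24, 0.1663). AS ⟂ SN, so SN runs at -179.5°; with |SN| = 29.6, N = (8.638, -0.09200). Then |LN| = |N − L| = 8.638.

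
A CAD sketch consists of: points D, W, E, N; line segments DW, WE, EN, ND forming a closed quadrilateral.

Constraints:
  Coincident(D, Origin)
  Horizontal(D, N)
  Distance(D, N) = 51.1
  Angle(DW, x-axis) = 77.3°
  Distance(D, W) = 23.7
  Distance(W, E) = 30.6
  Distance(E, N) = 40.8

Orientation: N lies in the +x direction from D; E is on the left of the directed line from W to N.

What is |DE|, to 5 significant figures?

49.002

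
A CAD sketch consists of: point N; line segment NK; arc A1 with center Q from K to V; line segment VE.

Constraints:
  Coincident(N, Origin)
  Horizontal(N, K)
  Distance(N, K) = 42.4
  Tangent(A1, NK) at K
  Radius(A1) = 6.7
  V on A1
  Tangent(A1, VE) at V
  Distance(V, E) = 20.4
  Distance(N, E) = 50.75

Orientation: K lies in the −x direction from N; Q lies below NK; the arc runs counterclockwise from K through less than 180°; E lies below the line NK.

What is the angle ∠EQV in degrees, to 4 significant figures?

71.82°

Checks: |QV| = 6.700 ✓; ∠(QV, VE) = 90.00° ✓; |VE| = 20.40 ✓; |NE| = 50.75 ✓.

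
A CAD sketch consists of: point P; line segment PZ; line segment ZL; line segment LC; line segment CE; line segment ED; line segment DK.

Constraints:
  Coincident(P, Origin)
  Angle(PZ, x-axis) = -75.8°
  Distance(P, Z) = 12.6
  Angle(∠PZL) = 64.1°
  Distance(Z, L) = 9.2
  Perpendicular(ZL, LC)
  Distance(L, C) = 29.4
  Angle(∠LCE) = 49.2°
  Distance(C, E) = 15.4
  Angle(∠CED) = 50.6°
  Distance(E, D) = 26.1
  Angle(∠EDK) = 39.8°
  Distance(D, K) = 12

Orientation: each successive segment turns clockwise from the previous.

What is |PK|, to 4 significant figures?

16.15

P is at the origin; PZ runs at -75.8° with length 12.6, so Z = (3.091, -12.22). ∠PZL = 64.1° gives ZL at 168.3° from the x-axis; with |ZL| = 9.2, L = (-5.918, -10.35). ZL is perpendicular to LC, so LC runs at 78.30°; with |LC| = 29.4, C = (0.04397, 18.44). ∠LCE = 49.2° gives CE at -52.50° from the x-axis; with |CE| = 15.4, E = (9.419, 6.222). ∠CED = 50.6° gives ED at 178.1° from the x-axis; with |ED| = 26.1, D = (-16.67, 7.087). ∠EDK = 39.8° gives DK at 37.90° from the x-axis; with |DK| = 12.0, K = (-7.198, 14.46). Then |PK| = |K − P| = 16.15.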